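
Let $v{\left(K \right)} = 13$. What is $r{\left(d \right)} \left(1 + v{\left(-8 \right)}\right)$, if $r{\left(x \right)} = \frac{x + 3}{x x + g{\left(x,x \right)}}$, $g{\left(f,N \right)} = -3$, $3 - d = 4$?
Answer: $-14$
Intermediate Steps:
$d = -1$ ($d = 3 - 4 = -1$)
$r{\left(x \right)} = \frac{3 + x}{-3 + x^{2}}$ ($r{\left(x \right)} = \frac{x + 3}{x x - 3} = \frac{3 + x}{x^{2} - 3} = \frac{3 + x}{-3 + x^{2}}$)
$r{\left(d \right)} \left(1 + v{\left(-8 \right)}\right) = \frac{3 - 1}{-3 + \left(-1\right)^{2}} \left(1 + 13\right) = \frac{1}{-3 + 1} \cdot 2 \cdot 14 = \frac{1}{-2} \cdot 2 \cdot 14 = \left(- \frac{1}{2}\right) 2 \cdot 14 = \left(-1\right) 14 = -14$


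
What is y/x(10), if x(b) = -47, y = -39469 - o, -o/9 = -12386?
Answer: 150943/47 ≈ 3211.6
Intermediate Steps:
o = 111474 (o = -9*(-12386) = 111474)
y = -150943 (y = -39469 - 1*111474 = -39469 - 111474 = -150943)
y/x(10) = -150943/(-47) = -150943*(-1/47) = 150943/47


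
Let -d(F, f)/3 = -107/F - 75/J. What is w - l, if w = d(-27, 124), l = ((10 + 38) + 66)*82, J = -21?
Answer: -590348/63 ≈ -9370.6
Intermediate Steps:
d(F, f) = -75/7 + 321/F (d(F, f) = -3*(-107/F - 75/(-21)) = -3*(-107/F - 75*(-1/21)) = -3*(-107/F + 25/7) = -3*(25/7 - 107/F) = -75/7 + 321/F)
l = 9348 (l = (48 + 66)*82 = 114*82 = 9348)
w = -1424/63 (w = -75/7 + 321/(-27) = -75/7 + 321*(-1/27) = -75/7 - 107/9 = -1424/63 ≈ -22.603)
w - l = -1424/63 - 1*9348 = -1424/63 - 9348 = -590348/63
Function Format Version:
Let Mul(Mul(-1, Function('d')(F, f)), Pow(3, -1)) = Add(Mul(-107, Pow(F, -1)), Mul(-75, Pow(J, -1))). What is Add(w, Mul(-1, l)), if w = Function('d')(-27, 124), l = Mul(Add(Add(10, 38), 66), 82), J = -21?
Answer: Rational(-590348, 63) ≈ -9370.6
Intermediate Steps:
Function('d')(F, f) = Add(Rational(-75, 7), Mul(321, Pow(F, -1))) (Function('d')(F, f) = Mul(-3, Add(Mul(-107, Pow(F, -1)), Mul(-75, Pow(-21, -1)))) = Mul(-3, Add(Mul(-107, Pow(F, -1)), Mul(-75, Rational(-1, 21)))) = Mul(-3, Add(Mul(-107, Pow(F, -1)), Rational(25, 7))) = Mul(-3, Add(Rational(25, 7), Mul(-107, Pow(F, -1)))) = Add(Rational(-75, 7), Mul(321, Pow(F, -1))))
l = 9348 (l = Mul(Add(48, 66), 82) = Mul(114, 82) = 9348)
w = Rational(-1424, 63) (w = Add(Rational(-75, 7), Mul(321, Pow(-27, -1))) = Add(Rational(-75, 7), Mul(321, Rational(-1, 27))) = Add(Rational(-75, 7), Rational(-107, 9)) = Rational(-1424, 63) ≈ -22.603)
Add(w, Mul(-1, l)) = Add(Rational(-1424, 63), Mul(-1, 9348)) = Add(Rational(-1424, 63), -9348) = Rational(-590348, 63)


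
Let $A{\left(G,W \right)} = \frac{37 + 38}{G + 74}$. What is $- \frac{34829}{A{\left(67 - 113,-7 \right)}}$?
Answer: $- \frac{975212}{75} \approx -13003.0$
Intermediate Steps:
$A{\left(G,W \right)} = \frac{75}{74 + G}$
$- \frac{34829}{A{\left(67 - 113,-7 \right)}} = - \frac{34829}{75 \frac{1}{74 + \left(67 - 113\right)}} = - \frac{34829}{75 \frac{1}{74 - 46}} = - \frac{34829}{75 \cdot \frac{1}{28}} = - \frac{34829}{\frac{75}{28}} = \left(-34829\right) \frac{28}{75} = - \frac{975212}{75}$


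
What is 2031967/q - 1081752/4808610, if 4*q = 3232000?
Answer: 2936264429/1282296000 ≈ 2.2898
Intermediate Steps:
q = 808000 (q = (¼)*3232000 = 808000)
2031967/q - 1081752/4808610 = 2031967/808000 - 1081752/4808610 = 2031967*(1/808000) - 1081752*1/4808610 = 2031967/808000 - 180292/801435 = 2936264429/1282296000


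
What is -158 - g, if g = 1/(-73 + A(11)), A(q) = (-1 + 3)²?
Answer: -10901/69 ≈ -157.99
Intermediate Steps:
A(q) = 4 (A(q) = 2² = 4)
g = -1/69 (g = 1/(-73 + 4) = 1/(-69) = -1/69 ≈ -0.014493)
-158 - g = -158 - 1*(-1/69) = -158 + 1/69 = -10901/69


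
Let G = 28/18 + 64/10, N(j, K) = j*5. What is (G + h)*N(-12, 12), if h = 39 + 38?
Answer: -15292/3 ≈ -5097.3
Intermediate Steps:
N(j, K) = 5*j
G = 358/45 (G = 28*(1/18) + 64*(1/10) = 14/9 + 32/5 = 358/45 ≈ 7.9556)
h = 77
(G + h)*N(-12, 12) = (358/45 + 77)*(5*(-12)) = (3823/45)*(-60) = -15292/3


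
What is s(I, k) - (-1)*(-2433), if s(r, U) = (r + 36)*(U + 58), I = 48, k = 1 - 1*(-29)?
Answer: 4959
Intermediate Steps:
k = 30 (k = 1 + 29 = 30)
s(r, U) = (36 + r)*(58 + U)
s(I, k) - (-1)*(-2433) = (2088 + 36*30 + 58*48 + 30*48) - (-1)*(-2433) = (2088 + 1080 + 2784 + 1440) - 1*2433 = 7392 - 2433 = 4959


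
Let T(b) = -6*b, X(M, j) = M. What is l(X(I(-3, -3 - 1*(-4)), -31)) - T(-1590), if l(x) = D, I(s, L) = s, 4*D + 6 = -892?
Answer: -19529/2 ≈ -9764.5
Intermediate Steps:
D = -449/2 (D = -3/2 + (¼)*(-892) = -3/2 - 223 = -449/2 ≈ -224.50)
l(x) = -449/2
l(X(I(-3, -3 - 1*(-4)), -31)) - T(-1590) = -449/2 - (-6)*(-1590) = -449/2 - 1*9540 = -449/2 - 9540 = -19529/2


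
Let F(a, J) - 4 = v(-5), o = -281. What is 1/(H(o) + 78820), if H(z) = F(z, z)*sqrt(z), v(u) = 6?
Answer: 3941/310631025 - I*sqrt(281)/621262050 ≈ 1.2687e-5 - 2.6982e-8*I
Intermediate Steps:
F(a, J) = 10 (F(a, J) = 4 + 6 = 10)
H(z) = 10*sqrt(z)
1/(H(o) + 78820) = 1/(10*sqrt(-281) + 78820) = 1/(10*(I*sqrt(281)) + 78820) = 1/(10*I*sqrt(281) + 78820) = 1/(78820 + 10*I*sqrt(281))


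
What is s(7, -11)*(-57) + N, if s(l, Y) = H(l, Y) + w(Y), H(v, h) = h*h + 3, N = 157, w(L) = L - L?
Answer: -6911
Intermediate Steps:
w(L) = 0
H(v, h) = 3 + h² (H(v, h) = h² + 3 = 3 + h²)
s(l, Y) = 3 + Y² (s(l, Y) = (3 + Y²) + 0 = 3 + Y²)
s(7, -11)*(-57) + N = (3 + (-11)²)*(-57) + 157 = (3 + 121)*(-57) + 157 = 124*(-57) + 157 = -7068 + 157 = -6911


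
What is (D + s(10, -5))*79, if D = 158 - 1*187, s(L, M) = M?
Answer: -2686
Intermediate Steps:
D = -29 (D = 158 - 187 = -29)
(D + s(10, -5))*79 = (-29 - 5)*79 = -34*79 = -2686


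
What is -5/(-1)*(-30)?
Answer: -150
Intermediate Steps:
-5/(-1)*(-30) = -5*(-1)*(-30) = 5*(-30) = -150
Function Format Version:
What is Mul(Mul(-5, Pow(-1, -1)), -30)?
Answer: -150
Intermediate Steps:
Mul(Mul(-5, Pow(-1, -1)), -30) = Mul(Mul(-5, -1), -30) = Mul(5, -30) = -150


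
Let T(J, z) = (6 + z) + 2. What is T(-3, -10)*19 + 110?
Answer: 72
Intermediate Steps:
T(J, z) = 8 + z
T(-3, -10)*19 + 110 = (8 - 10)*19 + 110 = -2*19 + 110 = -38 + 110 = 72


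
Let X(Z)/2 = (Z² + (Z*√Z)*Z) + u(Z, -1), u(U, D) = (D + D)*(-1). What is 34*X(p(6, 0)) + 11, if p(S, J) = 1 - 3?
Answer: 419 + 272*I*√2 ≈ 419.0 + 384.67*I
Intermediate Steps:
p(S, J) = -2
u(U, D) = -2*D (u(U, D) = (2*D)*(-1) = -2*D)
X(Z) = 4 + 2*Z² + 2*Z^(5/2) (X(Z) = 2*((Z² + (Z*√Z)*Z) - 2*(-1)) = 2*((Z² + Z^(3/2)*Z) + 2) = 2*((Z² + Z^(5/2)) + 2) = 2*(2 + Z² + Z^(5/2)) = 4 + 2*Z² + 2*Z^(5/2))
34*X(p(6, 0)) + 11 = 34*(4 + 2*(-2)² + 2*(-2)^(5/2)) + 11 = 34*(4 + 2*4 + 2*(4*I*√2)) + 11 = 34*(4 + 8 + 8*I*√2) + 11 = 34*(12 + 8*I*√2) + 11 = (408 + 272*I*√2) + 11 = 419 + 272*I*√2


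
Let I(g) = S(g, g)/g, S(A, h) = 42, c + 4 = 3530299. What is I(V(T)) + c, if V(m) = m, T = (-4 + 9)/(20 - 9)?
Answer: 17651937/5 ≈ 3.5304e+6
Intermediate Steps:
c = 3530295 (c = -4 + 3530299 = 3530295)
T = 5/11 ≈ 0.45455
I(g) = 42/g
I(V(T)) + c = 42/(5/11) + 3530295 = 42*(11/5) + 3530295 = 462/5 + 3530295 = 17651937/5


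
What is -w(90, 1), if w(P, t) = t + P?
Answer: -91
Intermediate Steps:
w(P, t) = P + t
-w(90, 1) = -(90 + 1) = -1*91 = -91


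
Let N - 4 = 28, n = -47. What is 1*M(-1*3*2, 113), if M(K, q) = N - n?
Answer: 79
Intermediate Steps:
N = 32 (N = 4 + 28 = 32)
M(K, q) = 79 (M(K, q) = 32 - 1*(-47) = 32 + 47 = 79)
1*M(-1*3*2, 113) = 1*79 = 79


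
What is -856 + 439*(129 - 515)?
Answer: -170310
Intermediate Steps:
-856 + 439*(129 - 515) = -856 + 439*(-386) = -856 - 169454 = -170310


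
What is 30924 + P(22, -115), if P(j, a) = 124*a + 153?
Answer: 16817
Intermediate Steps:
P(j, a) = 153 + 124*a
30924 + P(22, -115) = 30924 + (153 + 124*(-115)) = 30924 + (153 - 14260) = 30924 - 14107 = 16817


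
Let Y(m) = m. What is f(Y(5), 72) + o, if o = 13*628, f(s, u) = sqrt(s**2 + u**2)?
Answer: 8164 + sqrt(5209) ≈ 8236.2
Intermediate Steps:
o = 8164
f(Y(5), 72) + o = sqrt(5**2 + 72**2) + 8164 = sqrt(25 + 5184) + 8164 = sqrt(5209) + 8164 = 8164 + sqrt(5209)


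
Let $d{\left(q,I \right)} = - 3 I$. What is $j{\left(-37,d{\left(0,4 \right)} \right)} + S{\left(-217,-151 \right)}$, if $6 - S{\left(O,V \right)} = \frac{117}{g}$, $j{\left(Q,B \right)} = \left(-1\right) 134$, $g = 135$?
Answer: $- \frac{1933}{15} \approx -128.87$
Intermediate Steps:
$j{\left(Q,B \right)} = -134$
$S{\left(O,V \right)} = \frac{77}{15}$ ($S{\left(O,V \right)} = 6 - \frac{117}{135} = 6 - 117 \cdot \frac{1}{135} = 6 - \frac{13}{15} = \frac{77}{15}$)
$j{\left(-37,d{\left(0,4 \right)} \right)} + S{\left(-217,-151 \right)} = -134 + \frac{77}{15} = - \frac{1933}{15}$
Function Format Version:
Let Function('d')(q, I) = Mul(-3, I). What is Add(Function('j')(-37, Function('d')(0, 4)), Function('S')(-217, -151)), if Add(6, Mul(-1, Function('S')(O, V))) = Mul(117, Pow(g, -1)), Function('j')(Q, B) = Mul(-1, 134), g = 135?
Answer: Rational(-1933, 15) ≈ -128.87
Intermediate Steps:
Function('j')(Q, B) = -134
Function('S')(O, V) = Rational(77, 15) (Function('S')(O, V) = Add(6, Mul(-1, Mul(117, Pow(135, -1)))) = Add(6, Mul(-1, Mul(117, Rational(1, 135)))) = Add(6, Mul(-1, Rational(13, 15))) = Add(6, Rational(-13, 15)) = Rational(77, 15))
Add(Function('j')(-37, Function('d')(0, 4)), Function('S')(-217, -151)) = Add(-134, Rational(77, 15)) = Rational(-1933, 15)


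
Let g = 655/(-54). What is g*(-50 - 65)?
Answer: 75325/54 ≈ 1394.9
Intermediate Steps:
g = -655/54 (g = 655*(-1/54) = -655/54 ≈ -12.130)
g*(-50 - 65) = -655*(-50 - 65)/54 = -655/54*(-115) = 75325/54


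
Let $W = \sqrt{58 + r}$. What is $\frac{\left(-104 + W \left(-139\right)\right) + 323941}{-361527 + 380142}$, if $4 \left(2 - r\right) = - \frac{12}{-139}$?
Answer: $\frac{323837}{18615} - \frac{\sqrt{1158843}}{18615} \approx 17.339$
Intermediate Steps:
$r = \frac{275}{139}$ ($r = 2 - \frac{\left(-12\right) \frac{1}{-139}}{4} = 2 - \frac{\left(-12\right) \left(- \frac{1}{139}\right)}{4} = 2 - \frac{3}{139} = \frac{275}{139} \approx 1.9784$)
$W = \frac{\sqrt{1158843}}{139}$ ($W = \sqrt{58 + \frac{275}{139}} = \sqrt{\frac{8337}{139}} = \frac{\sqrt{1158843}}{139} \approx 7.7446$)
$\frac{\left(-104 + W \left(-139\right)\right) + 323941}{-361527 + 380142} = \frac{\left(-104 + \frac{\sqrt{1158843}}{139} \left(-139\right)\right) + 323941}{-361527 + 380142} = \frac{\left(-104 - \sqrt{1158843}\right) + 323941}{18615} = \left(323837 - \sqrt{1158843}\right) \frac{1}{18615} = \frac{323837}{18615} - \frac{\sqrt{1158843}}{18615}$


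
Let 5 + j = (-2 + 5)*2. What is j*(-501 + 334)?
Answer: -167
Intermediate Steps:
j = 1 (j = -5 + (-2 + 5)*2 = -5 + 3*2 = -5 + 6 = 1)
j*(-501 + 334) = 1*(-501 + 334) = 1*(-167) = -167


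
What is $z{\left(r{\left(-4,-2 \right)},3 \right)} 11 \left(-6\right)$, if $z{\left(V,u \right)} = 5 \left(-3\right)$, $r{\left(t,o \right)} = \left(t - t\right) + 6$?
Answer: $990$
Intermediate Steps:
$r{\left(t,o \right)} = 6$ ($r{\left(t,o \right)} = 0 + 6 = 6$)
$z{\left(V,u \right)} = -15$
$z{\left(r{\left(-4,-2 \right)},3 \right)} 11 \left(-6\right) = - 15 \cdot 11 \left(-6\right) = \left(-15\right) \left(-66\right) = 990$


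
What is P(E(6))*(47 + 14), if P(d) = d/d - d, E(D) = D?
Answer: -305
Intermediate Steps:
P(d) = 1 - d
P(E(6))*(47 + 14) = (1 - 1*6)*(47 + 14) = (1 - 6)*61 = -5*61 = -305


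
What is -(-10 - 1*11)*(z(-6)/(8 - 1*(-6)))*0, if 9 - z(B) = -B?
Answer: 0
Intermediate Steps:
z(B) = 9 + B (z(B) = 9 - (-1)*B = 9 + B)
-(-10 - 1*11)*(z(-6)/(8 - 1*(-6)))*0 = -(-10 - 1*11)*((9 - 6)/(8 - 1*(-6)))*0 = -(-10 - 11)*(3/(8 + 6))*0 = -(-63/14)*0 = -(-21*3/14)*0 = -(-9)*0/2 = -1*0 = 0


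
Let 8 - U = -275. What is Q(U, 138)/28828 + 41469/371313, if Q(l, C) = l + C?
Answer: 450597035/3568070388 ≈ 0.12629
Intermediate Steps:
U = 283 (U = 8 - 1*(-275) = 8 + 275 = 283)
Q(l, C) = C + l
Q(U, 138)/28828 + 41469/371313 = (138 + 283)/28828 + 41469/371313 = 421*(1/28828) + 41469*(1/371313) = 421/28828 + 13823/123771 = 450597035/3568070388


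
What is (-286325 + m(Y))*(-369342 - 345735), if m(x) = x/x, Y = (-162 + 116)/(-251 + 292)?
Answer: 204743706948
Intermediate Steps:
Y = -46/41 ≈ -1.1220
m(x) = 1
(-286325 + m(Y))*(-369342 - 345735) = (-286325 + 1)*(-369342 - 345735) = -286324*(-715077) = 204743706948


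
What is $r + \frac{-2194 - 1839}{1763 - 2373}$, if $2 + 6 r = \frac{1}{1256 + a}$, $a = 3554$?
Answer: $\frac{11052479}{1760460} \approx 6.2782$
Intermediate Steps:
$r = - \frac{9619}{28860}$ ($r = - \frac{1}{3} + \frac{1}{6 \left(1256 + 3554\right)} = - \frac{1}{3} + \frac{1}{6 \cdot 4810} = - \frac{1}{3} + \frac{1}{6} \cdot \frac{1}{4810} = - \frac{1}{3} + \frac{1}{28860} = - \frac{9619}{28860} \approx -0.3333$)
$r + \frac{-2194 - 1839}{1763 - 2373} = - \frac{9619}{28860} + \frac{-2194 - 1839}{1763 - 2373} = - \frac{9619}{28860} - \frac{4033}{-610} = - \frac{9619}{28860} - - \frac{4033}{610} = - \frac{9619}{28860} + \frac{4033}{610} = \frac{11052479}{1760460}$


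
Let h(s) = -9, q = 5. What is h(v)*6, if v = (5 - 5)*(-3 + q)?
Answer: -54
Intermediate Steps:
v = 0 (v = (5 - 5)*(-3 + 5) = 0*2 = 0)
h(v)*6 = -9*6 = -54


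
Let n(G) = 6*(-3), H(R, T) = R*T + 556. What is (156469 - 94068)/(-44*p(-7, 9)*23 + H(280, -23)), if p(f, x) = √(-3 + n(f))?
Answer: -91791871/14032120 + 15787453*I*√21/14032120 ≈ -6.5416 + 5.1558*I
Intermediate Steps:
H(R, T) = 556 + R*T
n(G) = -18
p(f, x) = I*√21 (p(f, x) = √(-3 - 18) = √(-21) = I*√21)
(156469 - 94068)/(-44*p(-7, 9)*23 + H(280, -23)) = (156469 - 94068)/(-44*I*√21*23 + (556 + 280*(-23))) = 62401/(-44*I*√21*23 + (556 - 6440)) = 62401/(-1012*I*√21 - 5884) = 62401/(-5884 - 1012*I*√21)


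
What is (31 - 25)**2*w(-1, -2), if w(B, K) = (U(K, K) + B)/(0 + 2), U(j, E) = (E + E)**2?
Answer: 270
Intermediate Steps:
U(j, E) = 4*E**2 (U(j, E) = (2*E)**2 = 4*E**2)
w(B, K) = B/2 + 2*K**2 (w(B, K) = (4*K**2 + B)/(0 + 2) = (B + 4*K**2)/2 = (B + 4*K**2)*(1/2) = B/2 + 2*K**2)
(31 - 25)**2*w(-1, -2) = (31 - 25)**2*((1/2)*(-1) + 2*(-2)**2) = 6**2*(-1/2 + 2*4) = 36*(-1/2 + 8) = 36*(15/2) = 270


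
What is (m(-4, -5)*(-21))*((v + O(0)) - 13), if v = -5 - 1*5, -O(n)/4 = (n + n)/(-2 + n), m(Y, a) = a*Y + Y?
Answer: 7728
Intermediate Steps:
m(Y, a) = Y + Y*a (m(Y, a) = Y*a + Y = Y + Y*a)
O(n) = -8*n/(-2 + n) (O(n) = -4*(n + n)/(-2 + n) = -4*2*n/(-2 + n) = -8*n/(-2 + n))
v = -10 (v = -5 - 5 = -10)
(m(-4, -5)*(-21))*((v + O(0)) - 13) = (-4*(1 - 5)*(-21))*((-10 - 8*0/(-2 + 0)) - 13) = (-4*(-4)*(-21))*((-10 - 8*0/(-2)) - 13) = (16*(-21))*((-10 - 8*0*(-½)) - 13) = -336*((-10 + 0) - 13) = -336*(-10 - 13) = -336*(-23) = 7728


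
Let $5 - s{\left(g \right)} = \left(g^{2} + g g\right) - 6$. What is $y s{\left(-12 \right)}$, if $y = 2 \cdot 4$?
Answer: $-2216$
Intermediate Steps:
$s{\left(g \right)} = 11 - 2 g^{2}$ ($s{\left(g \right)} = 5 - \left(\left(g^{2} + g g\right) - 6\right) = 5 - \left(\left(g^{2} + g^{2}\right) - 6\right) = 5 - \left(2 g^{2} - 6\right) = 5 - \left(-6 + 2 g^{2}\right) = 11 - 2 g^{2}$)
$y = 8$
$y s{\left(-12 \right)} = 8 \left(11 - 2 \left(-12\right)^{2}\right) = 8 \left(11 - 288\right) = 8 \left(-277\right) = -2216$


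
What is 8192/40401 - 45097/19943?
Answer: -1658590841/805717143 ≈ -2.0585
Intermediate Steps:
8192/40401 - 45097/19943 = -1658590841/805717143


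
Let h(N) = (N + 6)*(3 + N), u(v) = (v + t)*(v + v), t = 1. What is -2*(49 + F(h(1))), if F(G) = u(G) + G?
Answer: -3402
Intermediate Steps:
u(v) = 2*v*(1 + v) (u(v) = (v + 1)*(v + v) = (1 + v)*(2*v) = 2*v*(1 + v))
h(N) = (3 + N)*(6 + N) (h(N) = (6 + N)*(3 + N) = (3 + N)*(6 + N))
F(G) = G + 2*G*(1 + G) (F(G) = 2*G*(1 + G) + G = G + 2*G*(1 + G))
-2*(49 + F(h(1))) = -2*(49 + (18 + 1**2 + 9*1)*(3 + 2*(18 + 1**2 + 9*1))) = -2*(49 + (18 + 1 + 9)*(3 + 2*(18 + 1 + 9))) = -2*(49 + 28*(3 + 2*28)) = -2*(49 + 28*(3 + 56)) = -2*(49 + 28*59) = -2*(49 + 1652) = -2*1701 = -3402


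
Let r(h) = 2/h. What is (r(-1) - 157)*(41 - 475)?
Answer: 69006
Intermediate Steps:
(r(-1) - 157)*(41 - 475) = (2/(-1) - 157)*(41 - 475) = (2*(-1) - 157)*(-434) = (-2 - 157)*(-434) = -159*(-434) = 69006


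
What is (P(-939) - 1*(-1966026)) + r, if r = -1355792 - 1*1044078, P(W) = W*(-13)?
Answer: -421637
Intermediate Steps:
P(W) = -13*W
r = -2399870 (r = -1355792 - 1044078 = -2399870)
(P(-939) - 1*(-1966026)) + r = (-13*(-939) - 1*(-1966026)) - 2399870 = (12207 + 1966026) - 2399870 = 1978233 - 2399870 = -421637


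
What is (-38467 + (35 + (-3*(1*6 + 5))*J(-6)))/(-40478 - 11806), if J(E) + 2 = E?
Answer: 9542/13071 ≈ 0.73001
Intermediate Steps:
J(E) = -2 + E
(-38467 + (35 + (-3*(1*6 + 5))*J(-6)))/(-40478 - 11806) = (-38467 + (35 + (-3*(1*6 + 5))*(-2 - 6)))/(-40478 - 11806) = (-38467 + (35 - 3*(6 + 5)*(-8)))/(-52284) = (-38467 + (35 - 3*11*(-8)))*(-1/52284) = (-38467 + (35 - 33*(-8)))*(-1/52284) = (-38467 + (35 + 264))*(-1/52284) = (-38467 + 299)*(-1/52284) = -38168*(-1/52284) = 9542/13071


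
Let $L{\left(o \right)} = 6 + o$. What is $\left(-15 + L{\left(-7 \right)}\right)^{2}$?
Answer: $256$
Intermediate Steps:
$\left(-15 + L{\left(-7 \right)}\right)^{2} = \left(-15 + \left(6 - 7\right)\right)^{2} = \left(-15 - 1\right)^{2} = \left(-16\right)^{2} = 256$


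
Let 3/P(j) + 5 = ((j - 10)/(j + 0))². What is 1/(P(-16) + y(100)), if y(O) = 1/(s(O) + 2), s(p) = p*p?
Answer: -1510302/1920233 ≈ -0.78652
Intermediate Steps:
s(p) = p²
y(O) = 1/(2 + O²) (y(O) = 1/(O² + 2) = 1/(2 + O²))
P(j) = 3/(-5 + (-10 + j)²/j²) (P(j) = 3/(-5 + ((j - 10)/(j + 0))²) = 3/(-5 + ((-10 + j)/j)²) = 3/(-5 + (-10 + j)²/j²))
1/(P(-16) + y(100)) = 1/(-3*(-16)²/(-(-10 - 16)² + 5*(-16)²) + 1/(2 + 100²)) = 1/(-3*256/(-1*(-26)² + 5*256) + 1/(2 + 10000)) = 1/(-3*256/(-1*676 + 1280) + 1/10002) = 1/(-3*256/(-676 + 1280) + 1/10002) = 1/(-3*256/604 + 1/10002) = 1/(-3*256*1/604 + 1/10002) = 1/(-192/151 + 1/10002) = 1/(-1920233/1510302) = -1510302/1920233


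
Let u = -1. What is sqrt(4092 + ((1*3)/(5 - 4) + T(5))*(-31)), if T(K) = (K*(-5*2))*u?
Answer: sqrt(2449) ≈ 49.487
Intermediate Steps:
T(K) = 10*K (T(K) = (K*(-5*2))*(-1) = (K*(-10))*(-1) = -10*K*(-1) = 10*K)
sqrt(4092 + ((1*3)/(5 - 4) + T(5))*(-31)) = sqrt(4092 + ((1*3)/(5 - 4) + 10*5)*(-31)) = sqrt(4092 + (3/1 + 50)*(-31)) = sqrt(4092 + (3*1 + 50)*(-31)) = sqrt(4092 + (3 + 50)*(-31)) = sqrt(4092 + 53*(-31)) = sqrt(4092 - 1643) = sqrt(2449)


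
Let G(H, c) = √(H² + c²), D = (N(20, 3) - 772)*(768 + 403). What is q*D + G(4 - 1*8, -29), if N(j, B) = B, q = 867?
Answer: -780732633 + √857 ≈ -7.8073e+8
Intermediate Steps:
D = -900499 (D = (3 - 772)*(768 + 403) = -769*1171 = -900499)
q*D + G(4 - 1*8, -29) = 867*(-900499) + √((4 - 1*8)² + (-29)²) = -780732633 + √((4 - 8)² + 841) = -780732633 + √((-4)² + 841) = -780732633 + √(16 + 841) = -780732633 + √857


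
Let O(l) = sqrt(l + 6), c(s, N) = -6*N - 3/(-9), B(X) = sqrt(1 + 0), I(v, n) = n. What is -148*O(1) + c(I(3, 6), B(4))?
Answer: -17/3 - 148*sqrt(7) ≈ -397.24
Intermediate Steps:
B(X) = 1 (B(X) = sqrt(1) = 1)
c(s, N) = 1/3 - 6*N (c(s, N) = -6*N - 3*(-1/9) = -6*N + 1/3 = 1/3 - 6*N)
O(l) = sqrt(6 + l)
-148*O(1) + c(I(3, 6), B(4)) = -148*sqrt(6 + 1) + (1/3 - 6*1) = -148*sqrt(7) + (1/3 - 6) = -148*sqrt(7) - 17/3 = -17/3 - 148*sqrt(7)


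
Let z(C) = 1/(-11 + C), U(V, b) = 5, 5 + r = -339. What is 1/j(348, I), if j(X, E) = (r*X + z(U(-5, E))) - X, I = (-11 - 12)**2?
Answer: -6/720361 ≈ -8.3292e-6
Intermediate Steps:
r = -344 (r = -5 - 339 = -344)
I = 529 (I = (-23)**2 = 529)
j(X, E) = -1/6 - 345*X (j(X, E) = (-344*X + 1/(-11 + 5)) - X = (-344*X + 1/(-6)) - X = (-344*X - 1/6) - X = (-1/6 - 344*X) - X = -1/6 - 345*X)
1/j(348, I) = 1/(-1/6 - 345*348) = 1/(-1/6 - 120060) = 1/(-720361/6) = -6/720361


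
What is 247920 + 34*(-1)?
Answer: 247886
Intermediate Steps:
247920 + 34*(-1) = 247920 - 34 = 247886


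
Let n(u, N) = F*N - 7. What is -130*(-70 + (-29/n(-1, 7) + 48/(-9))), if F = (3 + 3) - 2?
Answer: 69810/7 ≈ 9972.9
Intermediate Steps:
F = 4 (F = 6 - 2 = 4)
n(u, N) = -7 + 4*N (n(u, N) = 4*N - 7 = -7 + 4*N)
-130*(-70 + (-29/n(-1, 7) + 48/(-9))) = -130*(-70 + (-29/(-7 + 4*7) + 48/(-9))) = -130*(-70 + (-29/(-7 + 28) + 48*(-⅑))) = -130*(-70 + (-29/21 - 16/3)) = -130*(-70 - 47/7) = -130*(-537/7) = 69810/7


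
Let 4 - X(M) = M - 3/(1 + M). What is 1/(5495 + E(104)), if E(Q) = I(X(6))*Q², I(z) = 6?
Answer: 1/70391 ≈ 1.4206e-5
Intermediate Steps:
X(M) = 4 - M + 3/(1 + M) (X(M) = 4 - (M - 3/(1 + M)) = 4 + (-M + 3/(1 + M)) = 4 - M + 3/(1 + M))
E(Q) = 6*Q²
1/(5495 + E(104)) = 1/(5495 + 6*104²) = 1/(5495 + 6*10816) = 1/(5495 + 64896) = 1/70391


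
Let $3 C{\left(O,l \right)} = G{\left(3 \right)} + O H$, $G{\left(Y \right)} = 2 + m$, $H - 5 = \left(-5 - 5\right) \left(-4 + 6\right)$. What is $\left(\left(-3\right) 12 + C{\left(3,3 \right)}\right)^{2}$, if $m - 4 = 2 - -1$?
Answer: $2304$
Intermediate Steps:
$H = -15$ ($H = 5 + \left(-5 - 5\right) \left(-4 + 6\right) = 5 - 20 = -15$)
$m = 7$ ($m = 4 + \left(2 - -1\right) = 4 + \left(2 + 1\right) = 4 + 3 = 7$)
$G{\left(Y \right)} = 9$ ($G{\left(Y \right)} = 2 + 7 = 9$)
$C{\left(O,l \right)} = 3 - 5 O$ ($C{\left(O,l \right)} = \frac{9 + O \left(-15\right)}{3} = \frac{9 - 15 O}{3} = 3 - 5 O$)
$\left(\left(-3\right) 12 + C{\left(3,3 \right)}\right)^{2} = \left(\left(-3\right) 12 + \left(3 - 15\right)\right)^{2} = \left(-36 + \left(3 - 15\right)\right)^{2} = \left(-36 - 12\right)^{2} = \left(-48\right)^{2} = 2304$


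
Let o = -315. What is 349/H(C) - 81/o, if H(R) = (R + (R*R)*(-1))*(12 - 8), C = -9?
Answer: -359/504 ≈ -0.71230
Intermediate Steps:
H(R) = -4*R² + 4*R (H(R) = (R + R²*(-1))*4 = (R - R²)*4 = -4*R² + 4*R)
349/H(C) - 81/o = 349/((4*(-9)*(1 - 1*(-9)))) - 81/(-315) = 349/((4*(-9)*(1 + 9))) - 81*(-1/315) = 349/((4*(-9)*10)) + 9/35 = 349/(-360) + 9/35 = 349*(-1/360) + 9/35 = -349/360 + 9/35 = -359/504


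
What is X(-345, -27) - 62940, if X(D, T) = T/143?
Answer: -9000447/143 ≈ -62940.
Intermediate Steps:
X(D, T) = T/143 (X(D, T) = T*(1/143) = T/143)
X(-345, -27) - 62940 = (1/143)*(-27) - 62940 = -27/143 - 62940 = -9000447/143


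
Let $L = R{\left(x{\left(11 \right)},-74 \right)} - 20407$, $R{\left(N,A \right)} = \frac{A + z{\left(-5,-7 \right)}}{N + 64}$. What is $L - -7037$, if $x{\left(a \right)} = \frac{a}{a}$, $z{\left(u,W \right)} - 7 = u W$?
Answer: $- \frac{869082}{65} \approx -13371.0$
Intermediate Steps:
$z{\left(u,W \right)} = 7 + W u$ ($z{\left(u,W \right)} = 7 + u W = 7 + W u$)
$x{\left(a \right)} = 1$
$R{\left(N,A \right)} = \frac{42 + A}{64 + N}$ ($R{\left(N,A \right)} = \frac{A + \left(7 - -35\right)}{N + 64} = \frac{A + \left(7 + 35\right)}{64 + N} = \frac{A + 42}{64 + N} = \frac{42 + A}{64 + N}$)
$L = - \frac{1326487}{65}$ ($L = \frac{42 - 74}{64 + 1} - 20407 = \frac{1}{65} \left(-32\right) - 20407 = - \frac{32}{65} - 20407 = - \frac{1326487}{65} \approx -20408.0$)
$L - -7037 = - \frac{1326487}{65} - -7037 = - \frac{1326487}{65} + 7037 = - \frac{869082}{65}$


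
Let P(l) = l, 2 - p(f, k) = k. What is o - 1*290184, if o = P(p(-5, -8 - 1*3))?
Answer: -290171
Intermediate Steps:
p(f, k) = 2 - k
o = 13 (o = 2 - (-8 - 1*3) = 2 - (-8 - 3) = 2 - 1*(-11) = 2 + 11 = 13)
o - 1*290184 = 13 - 1*290184 = 13 - 290184 = -290171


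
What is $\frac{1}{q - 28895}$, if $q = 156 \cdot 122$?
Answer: $- \frac{1}{9863} \approx -0.00010139$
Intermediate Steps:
$q = 19032$
$\frac{1}{q - 28895} = \frac{1}{19032 - 28895} = \frac{1}{-9863} = - \frac{1}{9863}$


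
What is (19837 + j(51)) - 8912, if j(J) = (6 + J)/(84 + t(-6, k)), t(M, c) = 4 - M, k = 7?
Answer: 1027007/94 ≈ 10926.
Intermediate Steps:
j(J) = 3/47 + J/94 (j(J) = (6 + J)/(84 + (4 - 1*(-6))) = (6 + J)/(84 + (4 + 6)) = (6 + J)/(84 + 10) = (6 + J)/94 = (6 + J)*(1/94) = 3/47 + J/94)
(19837 + j(51)) - 8912 = (19837 + (3/47 + (1/94)*51)) - 8912 = (19837 + (3/47 + 51/94)) - 8912 = (19837 + 57/94) - 8912 = 1864735/94 - 8912 = 1027007/94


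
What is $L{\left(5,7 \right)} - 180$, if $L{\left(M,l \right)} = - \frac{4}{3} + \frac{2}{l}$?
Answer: $- \frac{3802}{21} \approx -181.05$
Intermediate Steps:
$L{\left(M,l \right)} = - \frac{4}{3} + \frac{2}{l}$ ($L{\left(M,l \right)} = \left(-4\right) \frac{1}{3} + \frac{2}{l} = - \frac{4}{3} + \frac{2}{l}$)
$L{\left(5,7 \right)} - 180 = \left(- \frac{4}{3} + \frac{2}{7}\right) - 180 = - \frac{22}{21} - 180 = - \frac{3802}{21}$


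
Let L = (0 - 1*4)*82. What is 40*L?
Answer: -13120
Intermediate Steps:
L = -328 (L = (0 - 4)*82 = -4*82 = -328)
40*L = 40*(-328) = -13120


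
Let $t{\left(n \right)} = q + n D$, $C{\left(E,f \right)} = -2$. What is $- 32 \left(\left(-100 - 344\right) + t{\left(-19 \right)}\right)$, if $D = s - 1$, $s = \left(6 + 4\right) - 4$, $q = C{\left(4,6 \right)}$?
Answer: $17312$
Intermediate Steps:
$q = -2$
$s = 6$ ($s = 10 - 4 = 6$)
$D = 5$ ($D = 6 - 1 = 5$)
$t{\left(n \right)} = -2 + 5 n$ ($t{\left(n \right)} = -2 + n 5 = -2 + 5 n$)
$- 32 \left(\left(-100 - 344\right) + t{\left(-19 \right)}\right) = - 32 \left(\left(-100 - 344\right) + \left(-2 + 5 \left(-19\right)\right)\right) = - 32 \left(-444 - 97\right) = \left(-32\right) \left(-541\right) = 17312$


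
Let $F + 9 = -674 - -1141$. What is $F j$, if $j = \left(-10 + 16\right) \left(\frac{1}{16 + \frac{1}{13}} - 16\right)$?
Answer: $- \frac{9153588}{209} \approx -43797.0$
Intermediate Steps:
$j = - \frac{19986}{209}$ ($j = 6 \left(\frac{1}{16 + \frac{1}{13}} - 16\right) = 6 \left(\frac{1}{\frac{209}{13}} - 16\right) = 6 \left(\frac{13}{209} - 16\right) = 6 \left(- \frac{3331}{209}\right) = - \frac{19986}{209} \approx -95.627$)
$F = 458$ ($F = -9 - -467 = -9 + \left(-674 + 1141\right) = -9 + 467 = 458$)
$F j = 458 \left(- \frac{19986}{209}\right) = - \frac{9153588}{209}$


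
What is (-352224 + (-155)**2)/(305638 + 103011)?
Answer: -328199/408649 ≈ -0.80313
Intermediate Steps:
(-352224 + (-155)**2)/(305638 + 103011) = (-352224 + 24025)/408649 = -328199*1/408649 = -328199/408649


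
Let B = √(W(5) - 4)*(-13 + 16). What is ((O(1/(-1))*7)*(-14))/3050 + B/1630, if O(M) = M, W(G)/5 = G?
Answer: 49/1525 + 3*√21/1630 ≈ 0.040565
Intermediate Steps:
W(G) = 5*G
B = 3*√21 (B = √(5*5 - 4)*(-13 + 16) = √(25 - 4)*3 = √21*3 = 3*√21 ≈ 13.748)
((O(1/(-1))*7)*(-14))/3050 + B/1630 = (((1/(-1))*7)*(-14))/3050 + (3*√21)/1630 = (((1*(-1))*7)*(-14))*(1/3050) + (3*√21)*(1/1630) = (-1*7*(-14))*(1/3050) + 3*√21/1630 = -7*(-14)*(1/3050) + 3*√21/1630 = 98*(1/3050) + 3*√21/1630 = 49/1525 + 3*√21/1630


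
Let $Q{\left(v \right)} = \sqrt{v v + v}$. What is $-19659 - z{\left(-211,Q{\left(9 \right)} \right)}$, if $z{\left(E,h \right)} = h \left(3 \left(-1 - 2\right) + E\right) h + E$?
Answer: $352$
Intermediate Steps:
$Q{\left(v \right)} = \sqrt{v + v^{2}}$ ($Q{\left(v \right)} = \sqrt{v^{2} + v} = \sqrt{v + v^{2}}$)
$z{\left(E,h \right)} = E + h^{2} \left(-9 + E\right)$ ($z{\left(E,h \right)} = h \left(3 \left(-3\right) + E\right) h + E = h \left(-9 + E\right) h + E = h^{2} \left(-9 + E\right) + E = E + h^{2} \left(-9 + E\right)$)
$-19659 - z{\left(-211,Q{\left(9 \right)} \right)} = -19659 - \left(-211 - 9 \left(\sqrt{9 \left(1 + 9\right)}\right)^{2} - 211 \left(\sqrt{9 \left(1 + 9\right)}\right)^{2}\right) = -19659 - \left(-211 - 9 \left(\sqrt{9 \cdot 10}\right)^{2} - 211 \left(\sqrt{9 \cdot 10}\right)^{2}\right) = -19659 - \left(-211 - 9 \left(\sqrt{90}\right)^{2} - 211 \left(\sqrt{90}\right)^{2}\right) = -19659 - \left(-211 - 9 \left(3 \sqrt{10}\right)^{2} - 211 \left(3 \sqrt{10}\right)^{2}\right) = -19659 - \left(-211 - 810 - 18990\right) = -19659 - -20011 = -19659 + 20011 = 352$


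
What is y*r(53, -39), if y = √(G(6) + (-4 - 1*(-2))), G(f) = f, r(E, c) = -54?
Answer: -108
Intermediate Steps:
y = 2 (y = √(6 + (-4 - 1*(-2))) = √(6 + (-4 + 2)) = √(6 - 2) = √4 = 2)
y*r(53, -39) = 2*(-54) = -108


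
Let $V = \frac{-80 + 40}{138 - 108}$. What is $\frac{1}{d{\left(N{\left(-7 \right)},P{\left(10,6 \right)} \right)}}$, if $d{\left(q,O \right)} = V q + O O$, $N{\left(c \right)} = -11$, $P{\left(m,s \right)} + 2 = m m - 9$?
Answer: $\frac{3}{23807} \approx 0.00012601$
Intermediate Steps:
$P{\left(m,s \right)} = -11 + m^{2}$ ($P{\left(m,s \right)} = -2 + \left(m m - 9\right) = -2 + \left(m^{2} - 9\right) = -2 + \left(-9 + m^{2}\right) = -11 + m^{2}$)
$V = - \frac{4}{3}$ ($V = - \frac{40}{30} = \left(-40\right) \frac{1}{30} = - \frac{4}{3} \approx -1.3333$)
$d{\left(q,O \right)} = O^{2} - \frac{4 q}{3}$ ($d{\left(q,O \right)} = - \frac{4 q}{3} + O O = - \frac{4 q}{3} + O^{2} = O^{2} - \frac{4 q}{3}$)
$\frac{1}{d{\left(N{\left(-7 \right)},P{\left(10,6 \right)} \right)}} = \frac{1}{\left(-11 + 10^{2}\right)^{2} - - \frac{44}{3}} = \frac{1}{\left(-11 + 100\right)^{2} + \frac{44}{3}} = \frac{1}{89^{2} + \frac{44}{3}} = \frac{1}{7921 + \frac{44}{3}} = \frac{1}{\frac{23807}{3}} = \frac{3}{23807}$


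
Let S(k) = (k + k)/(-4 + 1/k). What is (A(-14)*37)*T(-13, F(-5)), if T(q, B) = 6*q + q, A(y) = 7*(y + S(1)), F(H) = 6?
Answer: 1037036/3 ≈ 3.4568e+5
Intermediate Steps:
S(k) = 2*k/(-4 + 1/k) (S(k) = (2*k)/(-4 + 1/k) = 2*k/(-4 + 1/k))
A(y) = -14/3 + 7*y (A(y) = 7*(y - 2*1**2/(-1 + 4*1)) = 7*(y - 2*1/(-1 + 4)) = 7*(y - 2*1/3) = 7*(y - 2*1*1/3) = 7*(y - 2/3) = 7*(-2/3 + y) = -14/3 + 7*y)
T(q, B) = 7*q
(A(-14)*37)*T(-13, F(-5)) = ((-14/3 + 7*(-14))*37)*(7*(-13)) = ((-14/3 - 98)*37)*(-91) = -308/3*37*(-91) = -11396/3*(-91) = 1037036/3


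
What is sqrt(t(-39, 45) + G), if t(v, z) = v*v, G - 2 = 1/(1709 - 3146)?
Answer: 65*sqrt(744366)/1437 ≈ 39.026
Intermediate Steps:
G = 2873/1437 (G = 2 + 1/(1709 - 3146) = 2 + 1/(-1437) = 2 - 1/1437 = 2873/1437 ≈ 1.9993)
t(v, z) = v**2
sqrt(t(-39, 45) + G) = sqrt((-39)**2 + 2873/1437) = sqrt(1521 + 2873/1437) = sqrt(2188550/1437) = 65*sqrt(744366)/1437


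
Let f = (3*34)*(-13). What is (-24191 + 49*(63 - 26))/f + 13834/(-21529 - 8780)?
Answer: 109985153/6698289 ≈ 16.420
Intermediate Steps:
f = -1326 (f = 102*(-13) = -1326)
(-24191 + 49*(63 - 26))/f + 13834/(-21529 - 8780) = (-24191 + 49*(63 - 26))/(-1326) + 13834/(-21529 - 8780) = (-24191 + 49*37)*(-1/1326) + 13834/(-30309) = (-24191 + 1813)*(-1/1326) + 13834*(-1/30309) = -22378*(-1/1326) - 13834/30309 = 11189/663 - 13834/30309 = 109985153/6698289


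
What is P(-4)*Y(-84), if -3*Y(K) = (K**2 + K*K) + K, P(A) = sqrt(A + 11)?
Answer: -4676*sqrt(7) ≈ -12372.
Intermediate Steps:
P(A) = sqrt(11 + A)
Y(K) = -2*K**2/3 - K/3 (Y(K) = -((K**2 + K*K) + K)/3 = -((K**2 + K**2) + K)/3 = -(2*K**2 + K)/3 = -(K + 2*K**2)/3 = -2*K**2/3 - K/3)
P(-4)*Y(-84) = sqrt(11 - 4)*(-1/3*(-84)*(1 + 2*(-84))) = sqrt(7)*(-1/3*(-84)*(1 - 168)) = sqrt(7)*(-1/3*(-84)*(-167)) = sqrt(7)*(-4676) = -4676*sqrt(7)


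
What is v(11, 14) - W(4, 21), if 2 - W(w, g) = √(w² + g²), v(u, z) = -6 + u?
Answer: 3 + √457 ≈ 24.378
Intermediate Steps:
W(w, g) = 2 - √(g² + w²) (W(w, g) = 2 - √(w² + g²) = 2 - √(g² + w²))
v(11, 14) - W(4, 21) = (-6 + 11) - (2 - √(21² + 4²)) = 5 - (2 - √(441 + 16)) = 5 - (2 - √457) = 5 + (-2 + √457) = 3 + √457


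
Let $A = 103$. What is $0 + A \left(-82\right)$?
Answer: $-8446$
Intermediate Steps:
$0 + A \left(-82\right) = 0 + 103 \left(-82\right) = 0 - 8446 = -8446$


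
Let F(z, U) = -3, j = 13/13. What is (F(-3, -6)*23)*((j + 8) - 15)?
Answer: 414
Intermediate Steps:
j = 1 (j = 13*(1/13) = 1)
(F(-3, -6)*23)*((j + 8) - 15) = (-3*23)*((1 + 8) - 15) = -69*(9 - 15) = -69*(-6) = 414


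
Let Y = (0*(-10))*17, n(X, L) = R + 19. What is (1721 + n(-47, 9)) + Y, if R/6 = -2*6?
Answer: 1668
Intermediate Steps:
R = -72 (R = 6*(-2*6) = 6*(-12) = -72)
n(X, L) = -53 (n(X, L) = -72 + 19 = -53)
Y = 0 (Y = 0*17 = 0)
(1721 + n(-47, 9)) + Y = (1721 - 53) + 0 = 1668 + 0 = 1668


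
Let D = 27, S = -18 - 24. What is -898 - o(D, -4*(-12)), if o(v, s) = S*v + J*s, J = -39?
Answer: 2108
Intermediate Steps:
S = -42
o(v, s) = -42*v - 39*s
-898 - o(D, -4*(-12)) = -898 - (-42*27 - (-156)*(-12)) = -898 - (-1134 - 39*48) = -898 - (-1134 - 1872) = -898 - 1*(-3006) = -898 + 3006 = 2108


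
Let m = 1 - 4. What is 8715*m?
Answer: -26145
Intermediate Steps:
m = -3
8715*m = 8715*(-3) = -26145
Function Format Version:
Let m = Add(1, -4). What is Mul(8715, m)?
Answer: -26145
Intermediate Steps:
m = -3
Mul(8715, m) = Mul(8715, -3) = -26145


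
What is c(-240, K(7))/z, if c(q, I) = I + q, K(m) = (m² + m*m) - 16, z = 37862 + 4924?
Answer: -79/21393 ≈ -0.0036928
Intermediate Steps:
z = 42786
K(m) = -16 + 2*m² (K(m) = (m² + m²) - 16 = 2*m² - 16 = -16 + 2*m²)
c(-240, K(7))/z = ((-16 + 2*7²) - 240)/42786 = ((-16 + 2*49) - 240)*(1/42786) = ((-16 + 98) - 240)*(1/42786) = (82 - 240)*(1/42786) = -158*1/42786 = -79/21393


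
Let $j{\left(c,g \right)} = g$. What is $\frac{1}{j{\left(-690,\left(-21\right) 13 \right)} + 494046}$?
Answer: $\frac{1}{493773} \approx 2.0252 \cdot 10^{-6}$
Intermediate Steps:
$\frac{1}{j{\left(-690,\left(-21\right) 13 \right)} + 494046} = \frac{1}{\left(-21\right) 13 + 494046} = \frac{1}{-273 + 494046} = \frac{1}{493773}$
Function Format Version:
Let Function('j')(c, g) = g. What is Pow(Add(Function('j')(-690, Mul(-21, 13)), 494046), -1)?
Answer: Rational(1, 493773) ≈ 2.0252e-6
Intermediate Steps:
Pow(Add(Function('j')(-690, Mul(-21, 13)), 494046), -1) = Pow(Add(Mul(-21, 13), 494046), -1) = Pow(Add(-273, 494046), -1) = Pow(493773, -1) = Rational(1, 493773)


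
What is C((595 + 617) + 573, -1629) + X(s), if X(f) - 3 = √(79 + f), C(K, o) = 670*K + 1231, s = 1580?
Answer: 1197184 + √1659 ≈ 1.1972e+6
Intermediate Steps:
C(K, o) = 1231 + 670*K
X(f) = 3 + √(79 + f)
C((595 + 617) + 573, -1629) + X(s) = (1231 + 670*((595 + 617) + 573)) + (3 + √(79 + 1580)) = (1231 + 670*(1212 + 573)) + (3 + √1659) = (1231 + 670*1785) + (3 + √1659) = (1231 + 1195950) + (3 + √1659) = 1197181 + (3 + √1659) = 1197184 + √1659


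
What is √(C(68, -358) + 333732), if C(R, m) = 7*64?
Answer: 14*√1705 ≈ 578.08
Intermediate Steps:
C(R, m) = 448
√(C(68, -358) + 333732) = √(448 + 333732) = √334180 = 14*√1705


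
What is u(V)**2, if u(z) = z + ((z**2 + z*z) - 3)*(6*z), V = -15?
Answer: 1619660025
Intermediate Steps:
u(z) = z + 6*z*(-3 + 2*z**2) (u(z) = z + ((z**2 + z**2) - 3)*(6*z) = z + (2*z**2 - 3)*(6*z) = z + (-3 + 2*z**2)*(6*z) = z + 6*z*(-3 + 2*z**2))
u(V)**2 = (-15*(-17 + 12*(-15)**2))**2 = (-15*(-17 + 12*225))**2 = (-15*(-17 + 2700))**2 = (-15*2683)**2 = (-40245)**2 = 1619660025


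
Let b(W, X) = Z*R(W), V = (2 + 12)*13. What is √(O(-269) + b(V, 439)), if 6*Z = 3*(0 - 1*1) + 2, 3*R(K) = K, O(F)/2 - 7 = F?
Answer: I*√4807/3 ≈ 23.111*I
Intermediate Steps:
O(F) = 14 + 2*F
R(K) = K/3
V = 182 (V = 14*13 = 182)
Z = -⅙ (Z = (3*(0 - 1*1) + 2)/6 = (3*(0 - 1) + 2)/6 = (3*(-1) + 2)/6 = (-3 + 2)/6 = (⅙)*(-1) = -⅙ ≈ -0.16667)
b(W, X) = -W/18
√(O(-269) + b(V, 439)) = √((14 + 2*(-269)) - 1/18*182) = √((14 - 538) - 91/9) = √(-524 - 91/9) = √(-4807/9) = I*√4807/3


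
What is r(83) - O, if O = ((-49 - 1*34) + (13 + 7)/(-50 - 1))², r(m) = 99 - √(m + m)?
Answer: -17830510/2601 - √166 ≈ -6868.1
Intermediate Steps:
r(m) = 99 - √2*√m (r(m) = 99 - √(2*m) = 99 - √2*√m)
O = 18088009/2601 (O = ((-49 - 34) + 20/(-51))² = (-83 + 20*(-1/51))² = (-83 - 20/51)² = (-4253/51)² = 18088009/2601 ≈ 6954.3)
r(83) - O = (99 - √2*√83) - 1*18088009/2601 = (99 - √166) - 18088009/2601 = -17830510/2601 - √166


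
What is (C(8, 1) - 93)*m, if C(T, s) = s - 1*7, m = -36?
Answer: 3564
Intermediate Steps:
C(T, s) = -7 + s (C(T, s) = s - 7 = -7 + s)
(C(8, 1) - 93)*m = ((-7 + 1) - 93)*(-36) = (-6 - 93)*(-36) = -99*(-36) = 3564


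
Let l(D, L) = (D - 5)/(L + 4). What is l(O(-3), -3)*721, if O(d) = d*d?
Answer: 2884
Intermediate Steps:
O(d) = d²
l(D, L) = (-5 + D)/(4 + L)
l(O(-3), -3)*721 = ((-5 + (-3)²)/(4 - 3))*721 = ((-5 + 9)/1)*721 = (1*4)*721 = 4*721 = 2884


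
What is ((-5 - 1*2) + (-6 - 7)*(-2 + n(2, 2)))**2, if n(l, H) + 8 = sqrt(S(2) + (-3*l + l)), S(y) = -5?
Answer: 13608 - 9594*I ≈ 13608.0 - 9594.0*I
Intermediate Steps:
n(l, H) = -8 + sqrt(-5 - 2*l) (n(l, H) = -8 + sqrt(-5 + (-3*l + l)) = -8 + sqrt(-5 - 2*l))
((-5 - 1*2) + (-6 - 7)*(-2 + n(2, 2)))**2 = ((-5 - 1*2) + (-6 - 7)*(-2 + (-8 + sqrt(-5 - 2*2))))**2 = ((-5 - 2) - 13*(-2 + (-8 + sqrt(-5 - 4))))**2 = (-7 - 13*(-2 + (-8 + sqrt(-9))))**2 = (-7 - 13*(-2 + (-8 + 3*I)))**2 = (-7 - 13*(-10 + 3*I))**2 = (-7 + (130 - 39*I))**2 = (123 - 39*I)**2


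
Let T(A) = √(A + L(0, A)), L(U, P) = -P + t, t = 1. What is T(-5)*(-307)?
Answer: -307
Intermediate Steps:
L(U, P) = 1 - P (L(U, P) = -P + 1 = 1 - P)
T(A) = 1 (T(A) = √(A + (1 - A)) = √1 = 1)
T(-5)*(-307) = 1*(-307) = -307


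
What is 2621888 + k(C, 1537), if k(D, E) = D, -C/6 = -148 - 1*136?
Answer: 2623592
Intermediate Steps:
C = 1704 (C = -6*(-148 - 1*136) = -6*(-148 - 136) = -6*(-284) = 1704)
2621888 + k(C, 1537) = 2621888 + 1704 = 2623592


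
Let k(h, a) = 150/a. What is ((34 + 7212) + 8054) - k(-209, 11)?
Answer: 168150/11 ≈ 15286.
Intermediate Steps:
((34 + 7212) + 8054) - k(-209, 11) = ((34 + 7212) + 8054) - 150/11 = (7246 + 8054) - 150/11 = 15300 - 1*150/11 = 15300 - 150/11 = 168150/11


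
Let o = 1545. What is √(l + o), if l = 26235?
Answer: 2*√6945 ≈ 166.67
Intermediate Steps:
√(l + o) = √(26235 + 1545) = √27780 = 2*√6945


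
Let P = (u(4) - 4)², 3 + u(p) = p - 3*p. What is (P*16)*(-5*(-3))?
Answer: 54000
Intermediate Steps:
u(p) = -3 - 2*p (u(p) = -3 + (p - 3*p) = -3 - 2*p)
P = 225 (P = ((-3 - 2*4) - 4)² = ((-3 - 8) - 4)² = (-11 - 4)² = (-15)² = 225)
(P*16)*(-5*(-3)) = (225*16)*(-5*(-3)) = 3600*15 = 54000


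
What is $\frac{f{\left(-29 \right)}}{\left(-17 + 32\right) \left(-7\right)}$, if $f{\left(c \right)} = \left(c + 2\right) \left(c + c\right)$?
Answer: $- \frac{522}{35} \approx -14.914$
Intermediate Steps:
$f{\left(c \right)} = 2 c \left(2 + c\right)$ ($f{\left(c \right)} = \left(2 + c\right) 2 c = 2 c \left(2 + c\right)$)
$\frac{f{\left(-29 \right)}}{\left(-17 + 32\right) \left(-7\right)} = \frac{2 \left(-29\right) \left(2 - 29\right)}{\left(-17 + 32\right) \left(-7\right)} = \frac{2 \left(-29\right) \left(-27\right)}{15 \left(-7\right)} = \frac{1566}{-105} = 1566 \left(- \frac{1}{105}\right) = - \frac{522}{35}$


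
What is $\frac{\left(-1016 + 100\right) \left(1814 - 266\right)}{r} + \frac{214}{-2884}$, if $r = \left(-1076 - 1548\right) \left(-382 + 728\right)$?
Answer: $\frac{60861379}{40912424} \approx 1.4876$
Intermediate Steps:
$r = -907904$ ($r = \left(-2624\right) 346 = -907904$)
$\frac{\left(-1016 + 100\right) \left(1814 - 266\right)}{r} + \frac{214}{-2884} = \frac{\left(-1016 + 100\right) \left(1814 - 266\right)}{-907904} + \frac{214}{-2884} = \left(-916\right) 1548 \left(- \frac{1}{907904}\right) + 214 \left(- \frac{1}{2884}\right) = \left(-1417968\right) \left(- \frac{1}{907904}\right) - \frac{107}{1442} = \frac{88623}{56744} - \frac{107}{1442} = \frac{60861379}{40912424}$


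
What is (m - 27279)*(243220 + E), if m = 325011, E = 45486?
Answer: 85957014792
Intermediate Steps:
(m - 27279)*(243220 + E) = (325011 - 27279)*(243220 + 45486) = 297732*288706 = 85957014792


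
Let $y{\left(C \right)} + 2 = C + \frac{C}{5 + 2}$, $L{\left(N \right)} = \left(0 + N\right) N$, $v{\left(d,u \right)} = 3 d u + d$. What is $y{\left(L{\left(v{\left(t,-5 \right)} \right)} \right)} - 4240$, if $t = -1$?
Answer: $-4018$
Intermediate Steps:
$v{\left(d,u \right)} = d + 3 d u$ ($v{\left(d,u \right)} = 3 d u + d = d + 3 d u$)
$L{\left(N \right)} = N^{2}$ ($L{\left(N \right)} = N N = N^{2}$)
$y{\left(C \right)} = -2 + \frac{8 C}{7}$ ($y{\left(C \right)} = -2 + \left(C + \frac{C}{5 + 2}\right) = -2 + \left(C + \frac{C}{7}\right) = -2 + \frac{8 C}{7}$)
$y{\left(L{\left(v{\left(t,-5 \right)} \right)} \right)} - 4240 = \left(-2 + \frac{8 \left(- (1 + 3 \left(-5\right))\right)^{2}}{7}\right) - 4240 = \left(-2 + \frac{8 \left(- (1 - 15)\right)^{2}}{7}\right) - 4240 = \left(-2 + \frac{8 \left(\left(-1\right) \left(-14\right)\right)^{2}}{7}\right) - 4240 = \left(-2 + \frac{8 \cdot 14^{2}}{7}\right) - 4240 = \left(-2 + \frac{8}{7} \cdot 196\right) - 4240 = \left(-2 + 224\right) - 4240 = 222 - 4240 = -4018$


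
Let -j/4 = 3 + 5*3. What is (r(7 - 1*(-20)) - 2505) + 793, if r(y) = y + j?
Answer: -1757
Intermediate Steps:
j = -72 (j = -4*(3 + 5*3) = -4*(3 + 15) = -4*18 = -72)
r(y) = -72 + y (r(y) = y - 72 = -72 + y)
(r(7 - 1*(-20)) - 2505) + 793 = ((-72 + (7 - 1*(-20))) - 2505) + 793 = ((-72 + (7 + 20)) - 2505) + 793 = ((-72 + 27) - 2505) + 793 = (-45 - 2505) + 793 = -2550 + 793 = -1757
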